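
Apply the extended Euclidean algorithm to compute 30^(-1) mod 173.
Extended GCD: 30(75) + 173(-13) = 1. So 30^(-1) ≡ 75 (mod 173). Verify: 30 × 75 = 2250 ≡ 1 (mod 173)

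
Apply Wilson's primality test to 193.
(192)! mod 193 = 192. Since 192 ≡ -1 (mod 193), 193 is prime.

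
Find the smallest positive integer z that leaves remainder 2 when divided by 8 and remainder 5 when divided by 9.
M = 8 × 9 = 72. M₁ = 9, y₁ ≡ 1 (mod 8). M₂ = 8, y₂ ≡ 8 (mod 9). z = 2×9×1 + 5×8×8 ≡ 50 (mod 72)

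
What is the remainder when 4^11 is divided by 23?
By repeated squaring (mod 23): 4^{1}≡4, 4^{2}≡16, 4^{4}≡3, 4^{8}≡9. Then 4^{11} = 4^{8+2+1} ≡ 9 × 16 × 4 ≡ 1 (mod 23)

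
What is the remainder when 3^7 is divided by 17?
By repeated squaring (mod 17): 3^{1}≡3, 3^{2}≡9, 3^{4}≡13. Then 3^{7} = 3^{4+2+1} ≡ 13 × 9 × 3 ≡ 11 (mod 17)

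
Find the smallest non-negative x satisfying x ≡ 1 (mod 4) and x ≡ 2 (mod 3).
M = 4 × 3 = 12. M₁ = 3, y₁ ≡ 3 (mod 4). M₂ = 4, y₂ ≡ 1 (mod 3). x = 1×3×3 + 2×4×1 ≡ 5 (mod 12)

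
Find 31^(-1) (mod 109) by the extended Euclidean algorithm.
Extended GCD: 31(-7) + 109(2) = 1. So 31^(-1) ≡ -7 ≡ 102 (mod 109). Verify: 31 × 102 = 3162 ≡ 1 (mod 109)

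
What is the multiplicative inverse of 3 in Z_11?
Since 11 is prime, by Fermat 3^(-1) ≡ 3^{9} ≡ 4 mod 11. Verify: 3 × 4 = 12 ≡ 1 mod 11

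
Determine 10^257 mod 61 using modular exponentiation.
Using Fermat: 10^{60} ≡ 1 mod 61. 257 ≡ 17 mod 60. So 10^{257} ≡ 10^{17} ≡ 59 mod 61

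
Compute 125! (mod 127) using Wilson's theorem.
(126)! = (125)! × (126) ≡ -1 (mod 127). So (125)! ≡ -1 × (126)^(-1) ≡ (-1)×(-1) = 1 (mod 127)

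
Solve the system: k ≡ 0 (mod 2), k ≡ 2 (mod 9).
M = 2 × 9 = 18. M₁ = 9, y₁ ≡ 1 (mod 2). M₂ = 2, y₂ ≡ 5 (mod 9). k = 0×9×1 + 2×2×5 ≡ 2 (mod 18)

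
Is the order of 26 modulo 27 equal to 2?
Powers of 26 mod 27: 26^1≡26, 26^2≡1. First k with 26^k≡1 is k=2. Yes, ord_27(26) = 2.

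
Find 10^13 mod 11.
Using Fermat: 10^{10} ≡ 1 mod 11. 13 ≡ 3 mod 10. So 10^{13} ≡ 10^{3} ≡ 10 mod 11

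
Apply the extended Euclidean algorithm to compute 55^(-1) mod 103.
Extended GCD: 55(15) + 103(-8) = 1. So 55^(-1) ≡ 15 (mod 103). Verify: 55 × 15 = 825 ≡ 1 (mod 103)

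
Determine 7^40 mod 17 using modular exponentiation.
Using Fermat: 7^{16} ≡ 1 mod 17. 40 ≡ 8 mod 16. So 7^{40} ≡ 7^{8} ≡ 16 mod 17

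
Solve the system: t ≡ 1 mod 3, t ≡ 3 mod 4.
M = 3 × 4 = 12. M₁ = 4, y₁ ≡ 1 mod 3. M₂ = 3, y₂ ≡ 3 mod 4. t = 1×4×1 + 3×3×3 ≡ 7 mod 12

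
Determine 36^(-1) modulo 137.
Since 137 is prime, by Fermat 36^(-1) ≡ 36^{135} ≡ 118 (mod 137). Verify: 36 × 118 = 4248 ≡ 1 (mod 137)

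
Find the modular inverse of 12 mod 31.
Since 31 is prime, by Fermat 12^(-1) ≡ 12^{29} ≡ 13 (mod 31). Verify: 12 × 13 = 156 ≡ 1 (mod 31)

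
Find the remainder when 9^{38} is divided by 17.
By Fermat: 9^{16} ≡ 1 (mod 17). 38 = 2×16 + 6. So 9^{38} ≡ 9^{6} ≡ 4 (mod 17)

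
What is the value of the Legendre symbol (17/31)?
(17/31) = 17^{15} mod 31 = -1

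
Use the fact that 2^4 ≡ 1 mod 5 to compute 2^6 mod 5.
By Fermat: 2^{4} ≡ 1 mod 5. So 2^{6} = 2^{4} · 2^{2} ≡ 2^{2} ≡ 4 mod 5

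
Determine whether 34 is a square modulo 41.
By Euler's criterion: 34^{20} ≡ 40 (mod 41). Since this equals -1 (≡ 40), 34 is not a QR.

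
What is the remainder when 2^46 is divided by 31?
Using Fermat: 2^{30} ≡ 1 (mod 31). 46 ≡ 16 (mod 30). So 2^{46} ≡ 2^{16} ≡ 2 (mod 31)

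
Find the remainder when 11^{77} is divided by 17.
By Fermat: 11^{16} ≡ 1 mod 17. 77 = 4×16 + 13. So 11^{77} ≡ 11^{13} ≡ 7 mod 17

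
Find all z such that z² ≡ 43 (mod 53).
The square roots of 43 mod 53 are 34 and 19. Verify: 34² = 1156 ≡ 43 (mod 53)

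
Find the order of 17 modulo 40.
Powers of 17 mod 40: 17^1≡17, 17^2≡9, 17^3≡33, 17^4≡1. So the order of 17 is 4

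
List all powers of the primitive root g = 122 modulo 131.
122^1, 122^2, ..., 122^{130} mod 131: [122, 81, 57, 11, 32, 105, 103, 121, 90, 107, 85, 21, 73, 129, 18, 100, 17, 109, 67, 52, 56, 20, 82, 48, 92, 89, 116, 4, 95, 62, 97, 44, 128, 27, 19, 91, 98, 35, 78, 84, 30, 123, 72, 7, 68, 43, 6, 77, 93, 80, 66, 61, 106, 94, 71, 16, 118, 117, 126, 45, 119, 108, 76, 102, 130, 9, 50, 74, 120, 99, 26, 28, 10, 41, 24, 46, 110, 58, 2, 113, 31, 114, 22, 64, 79, 75, 111, 49, 83, 39, 42, 15, 127, 36, 69, 34, 87, 3, 104, 112, 40, 33, 96, 53, 47, 101, 8, 59, 124, 63, 88, 125, 54, 38, 51, 65, 70, 25, 37, 60, 115, 13, 14, 5, 86, 12, 23, 55, 29, 1]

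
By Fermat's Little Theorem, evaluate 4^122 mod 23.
By Fermat: 4^{22} ≡ 1 mod 23. 122 = 5×22 + 12. So 4^{122} ≡ 4^{12} ≡ 4 mod 23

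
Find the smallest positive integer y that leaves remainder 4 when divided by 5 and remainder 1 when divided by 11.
M = 5 × 11 = 55. M₁ = 11, y₁ ≡ 1 mod 5. M₂ = 5, y₂ ≡ 9 mod 11. y = 4×11×1 + 1×5×9 ≡ 34 mod 55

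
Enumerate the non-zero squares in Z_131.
Quadratic residues modulo 131: {1, 3, 4, 5, 7, 9, 11, 12, 13, 15, 16, 20, 21, 25, 27, 28, 33, 34, 35, 36, 38, 39, 41, 43, 44, 45, 46, 48, 49, 52, 53, 55, 58, 59, 60, 61, 62, 63, 64, 65, 74, 75, 77, 80, 81, 84, 89, 91, 94, 99, 100, 101, 102, 105, 107, 108, 109, 112, 113, 114, 117, 121, 123, 125, 129}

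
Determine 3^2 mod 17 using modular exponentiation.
3^{2} = 9 ≡ 9 (mod 17)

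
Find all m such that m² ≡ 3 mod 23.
The square roots of 3 mod 23 are 16 and 7. Verify: 16² = 256 ≡ 3 mod 23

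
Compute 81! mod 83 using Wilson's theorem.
(82)! = (81)! × (82) ≡ -1 mod 83. So (81)! ≡ -1 × (82)^(-1) ≡ (-1)×(-1) = 1 mod 83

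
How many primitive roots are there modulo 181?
Number of primitive roots mod 181 = φ(p-1) = φ(180) = 48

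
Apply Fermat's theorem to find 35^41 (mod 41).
By Fermat: 35^{40} ≡ 1 (mod 41). So 35^{41} = 35^{40} · 35^{1} ≡ 35^{1} ≡ 35 (mod 41)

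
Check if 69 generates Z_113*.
69^{8} ≡ 1 mod 113 and 8 < 112, so ord_113(69) = 8 ≠ 112 and 69 is not a primitive root.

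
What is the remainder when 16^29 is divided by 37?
By repeated squaring (mod 37): 16^{1}≡16, 16^{2}≡34, 16^{4}≡9, 16^{8}≡7, 16^{16}≡12. Then 16^{29} = 16^{16+8+4+1} ≡ 12 × 7 × 9 × 16 ≡ 34 (mod 37)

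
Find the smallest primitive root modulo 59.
g = 2. For each prime q|58: 2^{29}≡58, 2^{2}≡4, none ≡ 1, so ord_59(2) = 58 and 2 is a primitive root.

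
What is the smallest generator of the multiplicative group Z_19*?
g = 2. For each prime q|18: 2^{9}≡18, 2^{6}≡7, none ≡ 1, so ord_19(2) = 18 and 2 is a primitive root.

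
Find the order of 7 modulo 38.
Powers of 7 mod 38: 7^1≡7, 7^2≡11, 7^3≡1. So the order of 7 is 3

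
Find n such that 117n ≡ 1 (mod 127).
Since 127 is prime, by Fermat 117^(-1) ≡ 117^{125} ≡ 38 (mod 127). Verify: 117 × 38 = 4446 ≡ 1 (mod 127)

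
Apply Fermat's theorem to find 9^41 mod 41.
By Fermat: 9^{40} ≡ 1 mod 41. So 9^{41} = 9^{40} · 9^{1} ≡ 9^{1} ≡ 9 mod 41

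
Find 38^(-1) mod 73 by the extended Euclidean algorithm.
Extended GCD: 38(25) + 73(-13) = 1. So 38^(-1) ≡ 25 mod 73. Verify: 38 × 25 = 950 ≡ 1 mod 73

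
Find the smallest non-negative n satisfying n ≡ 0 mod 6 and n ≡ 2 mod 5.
M = 6 × 5 = 30. M₁ = 5, y₁ ≡ 5 mod 6. M₂ = 6, y₂ ≡ 1 mod 5. n = 0×5×5 + 2×6×1 ≡ 12 mod 30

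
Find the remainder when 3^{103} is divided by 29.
By Fermat: 3^{28} ≡ 1 mod 29. 103 = 3×28 + 19. So 3^{103} ≡ 3^{19} ≡ 18 mod 29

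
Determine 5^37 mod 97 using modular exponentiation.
By repeated squaring mod 97: 5^{1}≡5, 5^{2}≡25, 5^{4}≡43, 5^{8}≡6, 5^{16}≡36, 5^{32}≡35. Then 5^{37} = 5^{32+4+1} ≡ 35 × 43 × 5 ≡ 56 mod 97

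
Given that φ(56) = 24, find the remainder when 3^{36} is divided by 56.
By Euler: 3^{24} ≡ 1 (mod 56) since gcd(3, 56) = 1. 36 = 1×24 + 12. So 3^{36} ≡ 3^{12} ≡ 1 (mod 56)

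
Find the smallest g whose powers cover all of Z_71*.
g = 7. For each prime q|70: 7^{35}≡70, 7^{14}≡54, 7^{10}≡45, none ≡ 1, so ord_71(7) = 70 and 7 is a primitive root.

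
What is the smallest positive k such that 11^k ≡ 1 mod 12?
Powers of 11 mod 12: 11^1≡11, 11^2≡1. So the order of 11 is 2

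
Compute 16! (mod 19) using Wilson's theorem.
(18)! = (16)! × (17) × (18) ≡ -1 (mod 19). So (16)! ≡ -1 × [(18)(17)]^(-1) ≡ 9 (mod 19)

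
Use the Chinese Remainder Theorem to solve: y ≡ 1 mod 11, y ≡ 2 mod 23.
M = 11 × 23 = 253. M₁ = 23, y₁ ≡ 1 mod 11. M₂ = 11, y₂ ≡ 21 mod 23. y = 1×23×1 + 2×11×21 ≡ 232 mod 253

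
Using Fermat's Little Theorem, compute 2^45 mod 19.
By Fermat: 2^{18} ≡ 1 mod 19. 45 = 2×18 + 9. So 2^{45} ≡ 2^{9} ≡ 18 mod 19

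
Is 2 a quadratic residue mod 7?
By Euler's criterion: 2^{3} ≡ 1 (mod 7). Since this equals 1, 2 is a QR.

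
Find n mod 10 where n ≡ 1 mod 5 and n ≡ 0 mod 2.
M = 5 × 2 = 10. M₁ = 2, y₁ ≡ 3 mod 5. M₂ = 5, y₂ ≡ 1 mod 2. n = 1×2×3 + 0×5×1 ≡ 6 mod 10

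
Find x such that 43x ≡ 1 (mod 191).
Since 191 is prime, by Fermat 43^(-1) ≡ 43^{189} ≡ 40 (mod 191). Verify: 43 × 40 = 1720 ≡ 1 (mod 191)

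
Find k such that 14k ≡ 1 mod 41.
Since 41 is prime, by Fermat 14^(-1) ≡ 14^{39} ≡ 3 mod 41. Verify: 14 × 3 = 42 ≡ 1 mod 41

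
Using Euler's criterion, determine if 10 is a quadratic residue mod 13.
By Euler's criterion: 10^{6} ≡ 1 (mod 13). Since this equals 1, 10 is a QR.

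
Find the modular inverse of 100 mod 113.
Since 113 is prime, by Fermat 100^(-1) ≡ 100^{111} ≡ 26 mod 113. Verify: 100 × 26 = 2600 ≡ 1 mod 113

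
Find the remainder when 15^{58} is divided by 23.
By Fermat: 15^{22} ≡ 1 (mod 23). 58 = 2×22 + 14. So 15^{58} ≡ 15^{14} ≡ 6 (mod 23)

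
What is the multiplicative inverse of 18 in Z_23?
Since 23 is prime, by Fermat 18^(-1) ≡ 18^{21} ≡ 9 mod 23. Verify: 18 × 9 = 162 ≡ 1 mod 23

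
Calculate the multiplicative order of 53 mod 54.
Powers of 53 mod 54: 53^1≡53, 53^2≡1. Order = 2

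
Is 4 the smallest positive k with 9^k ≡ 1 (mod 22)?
Powers of 9 mod 22: 9^1≡9, 9^2≡15, 9^3≡3, 9^4≡5, 9^5≡1. 9^4≡5≢1, so ord ≠ 4. No, the actual order is 5.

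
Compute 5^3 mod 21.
5^{3} = 125 ≡ 20 mod 21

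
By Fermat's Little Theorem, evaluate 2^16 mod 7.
By Fermat: 2^{6} ≡ 1 (mod 7). 16 = 2×6 + 4. So 2^{16} ≡ 2^{4} ≡ 2 (mod 7)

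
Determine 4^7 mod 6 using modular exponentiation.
By repeated squaring mod 6: 4^{1}≡4, 4^{2}≡4, 4^{4}≡4. Then 4^{7} = 4^{4+2+1} ≡ 4 × 4 × 4 ≡ 4 mod 6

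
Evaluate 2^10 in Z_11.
Using Fermat: 2^{10} ≡ 1 mod 11. 10 ≡ 0 mod 10. So 2^{10} ≡ 2^{0} ≡ 1 mod 11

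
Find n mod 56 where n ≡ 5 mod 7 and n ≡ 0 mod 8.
M = 7 × 8 = 56. M₁ = 8, y₁ ≡ 1 mod 7. M₂ = 7, y₂ ≡ 7 mod 8. n = 5×8×1 + 0×7×7 ≡ 40 mod 56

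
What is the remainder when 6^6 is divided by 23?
By repeated squaring mod 23: 6^{1}≡6, 6^{2}≡13, 6^{4}≡8. Then 6^{6} = 6^{4+2} ≡ 8 × 13 ≡ 12 mod 23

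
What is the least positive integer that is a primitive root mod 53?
g = 2. For each prime q|52: 2^{26}≡52, 2^{4}≡16, none ≡ 1, so ord_53(2) = 52 and 2 is a primitive root.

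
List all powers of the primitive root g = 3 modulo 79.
3^1, 3^2, ..., 3^{78} mod 79: [3, 9, 27, 2, 6, 18, 54, 4, 12, 36, 29, 8, 24, 72, 58, 16, 48, 65, 37, 32, 17, 51, 74, 64, 34, 23, 69, 49, 68, 46, 59, 19, 57, 13, 39, 38, 35, 26, 78, 76, 70, 52, 77, 73, 61, 25, 75, 67, 43, 50, 71, 55, 7, 21, 63, 31, 14, 42, 47, 62, 28, 5, 15, 45, 56, 10, 30, 11, 33, 20, 60, 22, 66, 40, 41, 44, 53, 1]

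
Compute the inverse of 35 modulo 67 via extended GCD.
Extended GCD: 35(23) + 67(-12) = 1. So 35^(-1) ≡ 23 (mod 67). Verify: 35 × 23 = 805 ≡ 1 (mod 67)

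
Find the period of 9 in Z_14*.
Powers of 9 mod 14: 9^1≡9, 9^2≡11, 9^3≡1. So the order of 9 is 3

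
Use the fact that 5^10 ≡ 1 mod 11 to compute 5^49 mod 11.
By Fermat: 5^{10} ≡ 1 mod 11. 49 = 4×10 + 9. So 5^{49} ≡ 5^{9} ≡ 9 mod 11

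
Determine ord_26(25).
Powers of 25 mod 26: 25^1≡25, 25^2≡1. So the order of 25 is 2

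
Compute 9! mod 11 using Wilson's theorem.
(10)! = (9)! × (10) ≡ -1 mod 11. So (9)! ≡ -1 × (10)^(-1) ≡ (-1)×(-1) = 1 mod 11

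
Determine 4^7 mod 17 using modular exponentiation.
By repeated squaring mod 17: 4^{1}≡4, 4^{2}≡16, 4^{4}≡1. Then 4^{7} = 4^{4+2+1} ≡ 1 × 16 × 4 ≡ 13 mod 17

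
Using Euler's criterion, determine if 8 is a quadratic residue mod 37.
By Euler's criterion: 8^{18} ≡ 36 (mod 37). Since this equals -1 (≡ 36), 8 is not a QR.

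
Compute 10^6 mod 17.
By repeated squaring mod 17: 10^{1}≡10, 10^{2}≡15, 10^{4}≡4. Then 10^{6} = 10^{4+2} ≡ 4 × 15 ≡ 9 mod 17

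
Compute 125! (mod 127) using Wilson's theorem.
(126)! = (125)! × (126) ≡ -1 (mod 127). So (125)! ≡ -1 × (126)^(-1) ≡ (-1)×(-1) = 1 (mod 127)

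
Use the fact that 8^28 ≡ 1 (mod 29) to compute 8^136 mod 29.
By Fermat: 8^{28} ≡ 1 (mod 29). 136 = 4×28 + 24. So 8^{136} ≡ 8^{24} ≡ 25 (mod 29)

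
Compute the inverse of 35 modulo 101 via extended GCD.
Extended GCD: 35(26) + 101(-9) = 1. So 35^(-1) ≡ 26 (mod 101). Verify: 35 × 26 = 910 ≡ 1 (mod 101)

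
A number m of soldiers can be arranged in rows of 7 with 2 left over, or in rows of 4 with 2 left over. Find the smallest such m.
M = 7 × 4 = 28. M₁ = 4, y₁ ≡ 2 (mod 7). M₂ = 7, y₂ ≡ 3 (mod 4). m = 2×4×2 + 2×7×3 ≡ 2 (mod 28)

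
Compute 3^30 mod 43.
By repeated squaring mod 43: 3^{1}≡3, 3^{2}≡9, 3^{4}≡38, 3^{8}≡25, 3^{16}≡23. Then 3^{30} = 3^{16+8+4+2} ≡ 23 × 25 × 38 × 9 ≡ 11 mod 43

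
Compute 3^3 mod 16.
3^{3} = 27 ≡ 11 (mod 16)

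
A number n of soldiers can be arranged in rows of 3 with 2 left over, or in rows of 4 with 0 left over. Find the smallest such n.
M = 3 × 4 = 12. M₁ = 4, y₁ ≡ 1 (mod 3). M₂ = 3, y₂ ≡ 3 (mod 4). n = 2×4×1 + 0×3×3 ≡ 8 (mod 12)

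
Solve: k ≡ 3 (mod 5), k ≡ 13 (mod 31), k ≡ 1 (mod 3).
M = 5 × 31 × 3 = 465. M₁ = 93, y₁ ≡ 2 (mod 5). M₂ = 15, y₂ ≡ 29 (mod 31). M₃ = 155, y₃ ≡ 2 (mod 3). k = 3×93×2 + 13×15×29 + 1×155×2 ≡ 13 (mod 465)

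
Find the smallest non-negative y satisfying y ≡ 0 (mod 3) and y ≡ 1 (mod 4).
M = 3 × 4 = 12. M₁ = 4, y₁ ≡ 1 (mod 3). M₂ = 3, y₂ ≡ 3 (mod 4). y = 0×4×1 + 1×3×3 ≡ 9 (mod 12)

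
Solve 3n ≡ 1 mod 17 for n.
Since 17 is prime, by Fermat 3^(-1) ≡ 3^{15} ≡ 6 mod 17. Verify: 3 × 6 = 18 ≡ 1 mod 17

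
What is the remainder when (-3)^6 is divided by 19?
By repeated squaring (mod 19): (-3)^{1}≡16, (-3)^{2}≡9, (-3)^{4}≡5. Then (-3)^{6} = (-3)^{4+2} ≡ 5 × 9 ≡ 7 (mod 19)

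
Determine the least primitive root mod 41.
g = 6. Powers: [6, 36, 11, 25, 27, 39, 29, 10, 19, 32, ...] generates all 40 non-zero residues.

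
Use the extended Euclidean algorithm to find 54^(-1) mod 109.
Extended GCD: 54(-2) + 109(1) = 1. So 54^(-1) ≡ -2 ≡ 107 mod 109. Verify: 54 × 107 = 5778 ≡ 1 mod 109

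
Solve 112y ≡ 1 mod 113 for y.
Since 113 is prime, by Fermat 112^(-1) ≡ 112^{111} ≡ 112 mod 113. Verify: 112 × 112 = 12544 ≡ 1 mod 113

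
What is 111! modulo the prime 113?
(112)! = (111)! × (112) ≡ -1 (mod 113). So (111)! ≡ -1 × (112)^(-1) ≡ (-1)×(-1) = 1 (mod 113)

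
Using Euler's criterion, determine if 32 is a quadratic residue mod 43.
By Euler's criterion: 32^{21} ≡ 42 (mod 43). Since this equals -1 (≡ 42), 32 is not a QR.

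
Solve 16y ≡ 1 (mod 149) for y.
Since 149 is prime, by Fermat 16^(-1) ≡ 16^{147} ≡ 28 (mod 149). Verify: 16 × 28 = 448 ≡ 1 (mod 149)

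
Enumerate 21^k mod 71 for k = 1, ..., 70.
21^1, 21^2, ..., 21^{70} mod 71: [21, 15, 31, 12, 39, 38, 17, 2, 42, 30, 62, 24, 7, 5, 34, 4, 13, 60, 53, 48, 14, 10, 68, 8, 26, 49, 35, 25, 28, 20, 65, 16, 52, 27, 70, 50, 56, 40, 59, 32, 33, 54, 69, 29, 41, 9, 47, 64, 66, 37, 67, 58, 11, 18, 23, 57, 61, 3, 63, 45, 22, 36, 46, 43, 51, 6, 55, 19, 44, 1]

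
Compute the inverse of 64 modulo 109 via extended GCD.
Extended GCD: 64(46) + 109(-27) = 1. So 64^(-1) ≡ 46 (mod 109). Verify: 64 × 46 = 2944 ≡ 1 (mod 109)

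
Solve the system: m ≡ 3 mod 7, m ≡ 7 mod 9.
M = 7 × 9 = 63. M₁ = 9, y₁ ≡ 4 mod 7. M₂ = 7, y₂ ≡ 4 mod 9. m = 3×9×4 + 7×7×4 ≡ 52 mod 63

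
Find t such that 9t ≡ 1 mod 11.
Since 11 is prime, by Fermat 9^(-1) ≡ 9^{9} ≡ 5 mod 11. Verify: 9 × 5 = 45 ≡ 1 mod 11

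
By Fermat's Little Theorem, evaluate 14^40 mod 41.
By Fermat's Little Theorem, 14^{40} ≡ 1 (mod 41) since 41 is prime and gcd(14, 41) = 1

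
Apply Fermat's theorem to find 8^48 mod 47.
By Fermat: 8^{46} ≡ 1 mod 47. So 8^{48} = 8^{46} · 8^{2} ≡ 8^{2} ≡ 17 mod 47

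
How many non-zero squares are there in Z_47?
For prime 47, there are (p-1)/2 = (47-1)/2 = 23 quadratic residues (excluding 0).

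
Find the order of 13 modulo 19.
Powers of 13 mod 19: 13^1≡13, 13^2≡17, 13^3≡12, 13^4≡4, 13^5≡14, 13^6≡11, 13^7≡10, 13^8≡16, 13^9≡18, 13^10≡6, 13^11≡2, 13^12≡7, 13^13≡15, 13^14≡5, 13^15≡8, 13^16≡9, 13^17≡3, 13^18≡1. So the order of 13 is 18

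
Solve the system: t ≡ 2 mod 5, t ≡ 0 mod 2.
M = 5 × 2 = 10. M₁ = 2, y₁ ≡ 3 mod 5. M₂ = 5, y₂ ≡ 1 mod 2. t = 2×2×3 + 0×5×1 ≡ 2 mod 10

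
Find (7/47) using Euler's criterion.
(7/47) = 7^{23} mod 47 = 1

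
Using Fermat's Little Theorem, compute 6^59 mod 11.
By Fermat: 6^{10} ≡ 1 mod 11. 59 = 5×10 + 9. So 6^{59} ≡ 6^{9} ≡ 2 mod 11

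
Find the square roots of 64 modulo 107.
The square roots of 64 mod 107 are 99 and 8. Verify: 99² = 9801 ≡ 64 mod 107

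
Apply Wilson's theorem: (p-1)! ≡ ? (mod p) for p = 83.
By Wilson's theorem, (82)! ≡ -1 ≡ 82 mod 83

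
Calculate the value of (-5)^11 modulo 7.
Using Fermat: (-5)^{6} ≡ 1 (mod 7). 11 ≡ 5 (mod 6). So (-5)^{11} ≡ (-5)^{5} ≡ 4 (mod 7)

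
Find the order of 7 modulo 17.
Powers of 7 mod 17: 7^1≡7, 7^2≡15, 7^3≡3, 7^4≡4, 7^5≡11, 7^6≡9, 7^7≡12, 7^8≡16, 7^9≡10, 7^10≡2, 7^11≡14, 7^12≡13, 7^13≡6, 7^14≡8, 7^15≡5, 7^16≡1. ord_17(7) = 16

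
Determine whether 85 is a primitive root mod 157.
ord_157(85) divides 156. For each prime q|156: 85^{78}≡156, 85^{52}≡144, 85^{12}≡101, none ≡ 1. So 85 has order 156 and is a primitive root mod 157.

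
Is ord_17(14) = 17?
Powers of 14 mod 17: 14^1≡14, 14^2≡9, 14^3≡7, 14^4≡13, 14^5≡12, 14^6≡15, 14^7≡6, 14^8≡16, 14^9≡3, 14^10≡8, 14^11≡10, 14^12≡4, 14^13≡5, 14^14≡2, 14^15≡11, 14^16≡1. Already 14^16≡1, so the order is 16 < 17. No, the actual order is 16.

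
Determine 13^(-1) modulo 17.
Since 17 is prime, by Fermat 13^(-1) ≡ 13^{15} ≡ 4 mod 17. Verify: 13 × 4 = 52 ≡ 1 mod 17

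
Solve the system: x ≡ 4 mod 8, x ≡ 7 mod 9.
M = 8 × 9 = 72. M₁ = 9, y₁ ≡ 1 mod 8. M₂ = 8, y₂ ≡ 8 mod 9. x = 4×9×1 + 7×8×8 ≡ 52 mod 72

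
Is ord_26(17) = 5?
Powers of 17 mod 26: 17^1≡17, 17^2≡3, 17^3≡25, 17^4≡9, 17^5≡23, 17^6≡1. 17^5≡23≢1, so ord ≠ 5. No, the actual order is 6.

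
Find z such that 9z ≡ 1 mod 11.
Since 11 is prime, by Fermat 9^(-1) ≡ 9^{9} ≡ 5 mod 11. Verify: 9 × 5 = 45 ≡ 1 mod 11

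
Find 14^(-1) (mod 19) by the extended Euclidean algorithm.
Extended GCD: 14(-4) + 19(3) = 1. So 14^(-1) ≡ -4 ≡ 15 (mod 19). Verify: 14 × 15 = 210 ≡ 1 (mod 19)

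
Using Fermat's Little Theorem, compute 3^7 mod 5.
By Fermat: 3^{4} ≡ 1 mod 5. So 3^{7} = 3^{4} · 3^{3} ≡ 3^{3} ≡ 2 mod 5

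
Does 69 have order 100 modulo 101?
69^{20} ≡ 1 mod 101 and 20 < 100, so ord_101(69) = 20 ≠ 100 and 69 is not a primitive root.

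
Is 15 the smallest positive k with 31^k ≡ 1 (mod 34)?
Powers of 31 mod 34: 31^1≡31, 31^2≡9, 31^3≡7, 31^4≡13, 31^5≡29, 31^6≡15, 31^7≡23, 31^8≡33, 31^9≡3, 31^10≡25, 31^11≡27, 31^12≡21, 31^13≡5, 31^14≡19, 31^15≡11, 31^16≡1. 31^15≡11≢1, so ord ≠ 15. No, the actual order is 16.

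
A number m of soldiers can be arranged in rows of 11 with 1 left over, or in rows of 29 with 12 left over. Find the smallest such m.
M = 11 × 29 = 319. M₁ = 29, y₁ ≡ 8 mod 11. M₂ = 11, y₂ ≡ 8 mod 29. m = 1×29×8 + 12×11×8 ≡ 12 mod 319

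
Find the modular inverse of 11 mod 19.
Since 19 is prime, by Fermat 11^(-1) ≡ 11^{17} ≡ 7 (mod 19). Verify: 11 × 7 = 77 ≡ 1 (mod 19)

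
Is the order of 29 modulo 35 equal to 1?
Powers of 29 mod 35: 29^1≡29, 29^2≡1. 29^1≡29≢1, so ord ≠ 1. No, the actual order is 2.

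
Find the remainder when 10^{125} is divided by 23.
By Fermat: 10^{22} ≡ 1 (mod 23). 125 = 5×22 + 15. So 10^{125} ≡ 10^{15} ≡ 5 (mod 23)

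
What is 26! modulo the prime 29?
(28)! = (26)! × (27) × (28) ≡ -1 (mod 29). So (26)! ≡ -1 × [(28)(27)]^(-1) ≡ 14 (mod 29)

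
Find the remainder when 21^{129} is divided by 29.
By Fermat: 21^{28} ≡ 1 mod 29. 129 = 4×28 + 17. So 21^{129} ≡ 21^{17} ≡ 19 mod 29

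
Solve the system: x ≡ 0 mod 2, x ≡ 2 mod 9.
M = 2 × 9 = 18. M₁ = 9, y₁ ≡ 1 mod 2. M₂ = 2, y₂ ≡ 5 mod 9. x = 0×9×1 + 2×2×5 ≡ 2 mod 18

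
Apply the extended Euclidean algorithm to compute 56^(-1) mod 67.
Extended GCD: 56(6) + 67(-5) = 1. So 56^(-1) ≡ 6 mod 67. Verify: 56 × 6 = 336 ≡ 1 mod 67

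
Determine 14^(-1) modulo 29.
Since 29 is prime, by Fermat 14^(-1) ≡ 14^{27} ≡ 27 mod 29. Verify: 14 × 27 = 378 ≡ 1 mod 29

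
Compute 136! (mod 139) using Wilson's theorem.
(138)! = (136)! × (137) × (138) ≡ -1 (mod 139). So (136)! ≡ -1 × [(138)(137)]^(-1) ≡ 69 (mod 139)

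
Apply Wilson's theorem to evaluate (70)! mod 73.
(72)! = (70)! × (71) × (72) ≡ -1 (mod 73). So (70)! ≡ -1 × [(72)(71)]^(-1) ≡ 36 (mod 73)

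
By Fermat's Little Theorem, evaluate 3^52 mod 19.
By Fermat: 3^{18} ≡ 1 mod 19. 52 = 2×18 + 16. So 3^{52} ≡ 3^{16} ≡ 17 mod 19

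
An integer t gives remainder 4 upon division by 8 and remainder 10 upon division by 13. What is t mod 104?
M = 8 × 13 = 104. M₁ = 13, y₁ ≡ 5 mod 8. M₂ = 8, y₂ ≡ 5 mod 13. t = 4×13×5 + 10×8×5 ≡ 36 mod 104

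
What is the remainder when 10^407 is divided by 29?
Using Fermat: 10^{28} ≡ 1 mod 29. 407 ≡ 15 mod 28. So 10^{407} ≡ 10^{15} ≡ 19 mod 29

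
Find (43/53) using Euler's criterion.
(43/53) = 43^{26} mod 53 = 1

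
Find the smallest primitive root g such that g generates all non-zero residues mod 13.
g = 2. For each prime q|12: 2^{6}≡12, 2^{4}≡3, none ≡ 1, so ord_13(2) = 12 and 2 is a primitive root.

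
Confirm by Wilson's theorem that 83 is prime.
(82)! mod 83 = 82. Since this equals -1 mod 83, Wilson confirms 83 is prime.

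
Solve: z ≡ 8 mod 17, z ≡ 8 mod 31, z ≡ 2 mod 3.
M = 17 × 31 × 3 = 1581. M₁ = 93, y₁ ≡ 15 mod 17. M₂ = 51, y₂ ≡ 14 mod 31. M₃ = 527, y₃ ≡ 2 mod 3. z = 8×93×15 + 8×51×14 + 2×527×2 ≡ 8 mod 1581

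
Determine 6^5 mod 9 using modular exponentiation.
By repeated squaring mod 9: 6^{1}≡6, 6^{2}≡0, 6^{4}≡0. Then 6^{5} = 6^{4+1} ≡ 0 × 6 ≡ 0 mod 9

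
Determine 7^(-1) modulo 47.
Since 47 is prime, by Fermat 7^(-1) ≡ 7^{45} ≡ 27 mod 47. Verify: 7 × 27 = 189 ≡ 1 mod 47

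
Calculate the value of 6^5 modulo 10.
By repeated squaring mod 10: 6^{1}≡6, 6^{2}≡6, 6^{4}≡6. Then 6^{5} = 6^{4+1} ≡ 6 × 6 ≡ 6 mod 10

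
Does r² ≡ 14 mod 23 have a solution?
By Euler's criterion: 14^{11} ≡ 22 mod 23. Since this equals -1 (≡ 22), 14 is not a QR.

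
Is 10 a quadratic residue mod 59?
By Euler's criterion: 10^{29} ≡ 58 (mod 59). Since this equals -1 (≡ 58), 10 is not a QR.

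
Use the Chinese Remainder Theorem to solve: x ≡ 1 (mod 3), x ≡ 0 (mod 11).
M = 3 × 11 = 33. M₁ = 11, y₁ ≡ 2 (mod 3). M₂ = 3, y₂ ≡ 4 (mod 11). x = 1×11×2 + 0×3×4 ≡ 22 (mod 33)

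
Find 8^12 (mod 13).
Using Fermat: 8^{12} ≡ 1 (mod 13). 12 ≡ 0 (mod 12). So 8^{12} ≡ 8^{0} ≡ 1 (mod 13)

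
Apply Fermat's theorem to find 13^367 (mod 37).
By Fermat: 13^{36} ≡ 1 (mod 37). 367 ≡ 7 (mod 36). So 13^{367} ≡ 13^{7} ≡ 32 (mod 37)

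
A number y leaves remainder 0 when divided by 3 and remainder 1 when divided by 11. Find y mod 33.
M = 3 × 11 = 33. M₁ = 11, y₁ ≡ 2 mod 3. M₂ = 3, y₂ ≡ 4 mod 11. y = 0×11×2 + 1×3×4 ≡ 12 mod 33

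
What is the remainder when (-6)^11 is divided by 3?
By repeated squaring (mod 3): (-6)^{1}≡0, (-6)^{2}≡0, (-6)^{4}≡0, (-6)^{8}≡0. Then (-6)^{11} = (-6)^{8+2+1} ≡ 0 × 0 × 0 ≡ 0 (mod 3)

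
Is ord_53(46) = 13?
Powers of 46 mod 53: 46^1≡46, 46^2≡49, 46^3≡28, 46^4≡16, 46^5≡47, 46^6≡42, 46^7≡24, 46^8≡44, 46^9≡10, 46^10≡36, 46^11≡13, 46^12≡15, 46^13≡1. First k with 46^k≡1 is k=13. Yes, ord_53(46) = 13.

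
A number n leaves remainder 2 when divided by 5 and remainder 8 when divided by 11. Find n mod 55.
M = 5 × 11 = 55. M₁ = 11, y₁ ≡ 1 mod 5. M₂ = 5, y₂ ≡ 9 mod 11. n = 2×11×1 + 8×5×9 ≡ 52 mod 55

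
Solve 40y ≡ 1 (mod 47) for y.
Since 47 is prime, by Fermat 40^(-1) ≡ 40^{45} ≡ 20 (mod 47). Verify: 40 × 20 = 800 ≡ 1 (mod 47)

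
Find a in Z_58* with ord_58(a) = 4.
17 has order 4 mod 58 since 17^{4} ≡ 1 mod 58 and no smaller power works.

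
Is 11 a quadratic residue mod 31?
By Euler's criterion: 11^{15} ≡ 30 (mod 31). Since this equals -1 (≡ 30), 11 is not a QR.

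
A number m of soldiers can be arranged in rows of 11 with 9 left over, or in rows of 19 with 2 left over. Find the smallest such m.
M = 11 × 19 = 209. M₁ = 19, y₁ ≡ 7 mod 11. M₂ = 11, y₂ ≡ 7 mod 19. m = 9×19×7 + 2×11×7 ≡ 97 mod 209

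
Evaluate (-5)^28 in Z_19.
Using Fermat: (-5)^{18} ≡ 1 (mod 19). 28 ≡ 10 (mod 18). So (-5)^{28} ≡ (-5)^{10} ≡ 5 (mod 19)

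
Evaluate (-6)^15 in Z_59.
By repeated squaring mod 59: (-6)^{1}≡53, (-6)^{2}≡36, (-6)^{4}≡57, (-6)^{8}≡4. Then (-6)^{15} = (-6)^{8+4+2+1} ≡ 4 × 57 × 36 × 53 ≡ 17 mod 59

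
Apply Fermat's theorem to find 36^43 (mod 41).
By Fermat: 36^{40} ≡ 1 (mod 41). So 36^{43} = 36^{40} · 36^{3} ≡ 36^{3} ≡ 39 (mod 41)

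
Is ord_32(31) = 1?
Powers of 31 mod 32: 31^1≡31, 31^2≡1. 31^1≡31≢1, so ord ≠ 1. No, the actual order is 2.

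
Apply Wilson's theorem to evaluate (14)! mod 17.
(16)! = (14)! × (15) × (16) ≡ -1 mod 17. So (14)! ≡ -1 × [(16)(15)]^(-1) ≡ 8 mod 17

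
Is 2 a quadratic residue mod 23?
By Euler's criterion: 2^{11} ≡ 1 mod 23. Since this equals 1, 2 is a QR.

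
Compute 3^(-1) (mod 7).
Since 7 is prime, by Fermat 3^(-1) ≡ 3^{5} ≡ 5 (mod 7). Verify: 3 × 5 = 15 ≡ 1 (mod 7)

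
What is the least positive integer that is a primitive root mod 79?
g = 3. Powers: [3, 9, 27, 2, 6, 18, 54, 4, ...] generates all 78 non-zero residues.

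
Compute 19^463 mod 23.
Using Fermat: 19^{22} ≡ 1 (mod 23). 463 ≡ 1 (mod 22). So 19^{463} ≡ 19^{1} ≡ 19 (mod 23)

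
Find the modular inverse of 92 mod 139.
Since 139 is prime, by Fermat 92^(-1) ≡ 92^{137} ≡ 68 (mod 139). Verify: 92 × 68 = 6256 ≡ 1 (mod 139)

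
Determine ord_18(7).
Powers of 7 mod 18: 7^1≡7, 7^2≡13, 7^3≡1. So the order of 7 is 3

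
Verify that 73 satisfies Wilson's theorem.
(72)! mod 73 = 72. Since this equals -1 (mod 73), Wilson confirms 73 is prime.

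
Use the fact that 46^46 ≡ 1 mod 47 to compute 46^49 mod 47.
By Fermat: 46^{46} ≡ 1 mod 47. So 46^{49} = 46^{46} · 46^{3} ≡ 46^{3} ≡ 46 mod 47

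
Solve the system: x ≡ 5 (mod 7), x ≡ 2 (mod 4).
M = 7 × 4 = 28. M₁ = 4, y₁ ≡ 2 (mod 7). M₂ = 7, y₂ ≡ 3 (mod 4). x = 5×4×2 + 2×7×3 ≡ 26 (mod 28)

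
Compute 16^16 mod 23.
By repeated squaring mod 23: 16^{1}≡16, 16^{2}≡3, 16^{4}≡9, 16^{8}≡12, 16^{16}≡6. So 16^{16} ≡ 6 mod 23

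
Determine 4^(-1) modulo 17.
Since 17 is prime, by Fermat 4^(-1) ≡ 4^{15} ≡ 13 mod 17. Verify: 4 × 13 = 52 ≡ 1 mod 17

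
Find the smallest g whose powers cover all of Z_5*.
g = 2. For each prime q|4: 2^{2}≡4, none ≡ 1, so ord_5(2) = 4 and 2 is a primitive root.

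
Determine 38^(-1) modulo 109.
Since 109 is prime, by Fermat 38^(-1) ≡ 38^{107} ≡ 66 (mod 109). Verify: 38 × 66 = 2508 ≡ 1 (mod 109)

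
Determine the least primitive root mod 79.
g = 3. For each prime q|78: 3^{39}≡78, 3^{26}≡23, 3^{6}≡18, none ≡ 1, so ord_79(3) = 78 and 3 is a primitive root.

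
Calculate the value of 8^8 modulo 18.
By repeated squaring mod 18: 8^{1}≡8, 8^{2}≡10, 8^{4}≡10, 8^{8}≡10. So 8^{8} ≡ 10 mod 18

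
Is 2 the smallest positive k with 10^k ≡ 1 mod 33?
Powers of 10 mod 33: 10^1≡10, 10^2≡1. First k with 10^k≡1 is k=2. Yes, ord_33(10) = 2.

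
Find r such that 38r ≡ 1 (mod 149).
Since 149 is prime, by Fermat 38^(-1) ≡ 38^{147} ≡ 51 (mod 149). Verify: 38 × 51 = 1938 ≡ 1 (mod 149)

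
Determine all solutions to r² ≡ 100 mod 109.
The square roots of 100 mod 109 are 99 and 10. Verify: 99² = 9801 ≡ 100 mod 109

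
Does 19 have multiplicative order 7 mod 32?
Powers of 19 mod 32: 19^1≡19, 19^2≡9, 19^3≡11, 19^4≡17, 19^5≡3, 19^6≡25, 19^7≡27, 19^8≡1. 19^7≡27≢1, so ord ≠ 7. No, the actual order is 8.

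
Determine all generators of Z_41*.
There are φ(40) = 16 primitive roots mod 41: {6, 7, 11, 12, 13, 15, 17, 19, 22, 24, 26, 28, 29, 30, 34, 35}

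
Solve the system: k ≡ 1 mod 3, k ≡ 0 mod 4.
M = 3 × 4 = 12. M₁ = 4, y₁ ≡ 1 mod 3. M₂ = 3, y₂ ≡ 3 mod 4. k = 1×4×1 + 0×3×3 ≡ 4 mod 12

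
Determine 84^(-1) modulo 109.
Since 109 is prime, by Fermat 84^(-1) ≡ 84^{107} ≡ 61 (mod 109). Verify: 84 × 61 = 5124 ≡ 1 (mod 109)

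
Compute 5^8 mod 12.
By repeated squaring mod 12: 5^{1}≡5, 5^{2}≡1, 5^{4}≡1, 5^{8}≡1. So 5^{8} ≡ 1 mod 12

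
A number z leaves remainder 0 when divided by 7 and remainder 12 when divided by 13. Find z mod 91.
M = 7 × 13 = 91. M₁ = 13, y₁ ≡ 6 mod 7. M₂ = 7, y₂ ≡ 2 mod 13. z = 0×13×6 + 12×7×2 ≡ 77 mod 91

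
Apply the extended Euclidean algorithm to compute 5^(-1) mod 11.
Extended GCD: 5(-2) + 11(1) = 1. So 5^(-1) ≡ -2 ≡ 9 (mod 11). Verify: 5 × 9 = 45 ≡ 1 (mod 11)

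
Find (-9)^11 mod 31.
By repeated squaring mod 31: (-9)^{1}≡22, (-9)^{2}≡19, (-9)^{4}≡20, (-9)^{8}≡28. Then (-9)^{11} = (-9)^{8+2+1} ≡ 28 × 19 × 22 ≡ 17 mod 31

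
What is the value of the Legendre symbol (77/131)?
(77/131) = 77^{65} mod 131 = 1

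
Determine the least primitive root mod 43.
g = 3. For each prime q|42: 3^{21}≡42, 3^{14}≡36, 3^{6}≡41, none ≡ 1, so ord_43(3) = 42 and 3 is a primitive root.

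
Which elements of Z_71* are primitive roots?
There are φ(70) = 24 primitive roots mod 71: {7, 11, 13, 21, 22, 28, 31, 33, 35, 42, 44, 47, 52, 53, 55, 56, 59, 61, 62, 63, 65, 67, 68, 69}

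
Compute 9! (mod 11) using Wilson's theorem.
(10)! = (9)! × (10) ≡ -1 (mod 11). So (9)! ≡ -1 × (10)^(-1) ≡ (-1)×(-1) = 1 (mod 11)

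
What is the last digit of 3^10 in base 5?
Using Fermat: 3^{4} ≡ 1 (mod 5). 10 ≡ 2 (mod 4). So 3^{10} ≡ 3^{2} ≡ 4 (mod 5)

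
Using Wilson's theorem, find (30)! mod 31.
By Wilson's theorem, (30)! ≡ -1 ≡ 30 (mod 31)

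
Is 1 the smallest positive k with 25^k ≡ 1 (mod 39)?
Powers of 25 mod 39: 25^1≡25, 25^2≡1. 25^1≡25≢1, so ord ≠ 1. No, the actual order is 2.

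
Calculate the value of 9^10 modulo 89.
By repeated squaring mod 89: 9^{1}≡9, 9^{2}≡81, 9^{4}≡64, 9^{8}≡2. Then 9^{10} = 9^{8+2} ≡ 2 × 81 ≡ 73 mod 89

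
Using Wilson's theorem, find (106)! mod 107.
By Wilson's theorem, (106)! ≡ -1 ≡ 106 (mod 107)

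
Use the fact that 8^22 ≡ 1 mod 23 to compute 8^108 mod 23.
By Fermat: 8^{22} ≡ 1 mod 23. 108 = 4×22 + 20. So 8^{108} ≡ 8^{20} ≡ 9 mod 23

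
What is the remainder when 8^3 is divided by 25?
8^{3} = 512 ≡ 12 mod 25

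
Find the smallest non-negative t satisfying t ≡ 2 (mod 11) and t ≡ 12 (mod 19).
M = 11 × 19 = 209. M₁ = 19, y₁ ≡ 7 (mod 11). M₂ = 11, y₂ ≡ 7 (mod 19). t = 2×19×7 + 12×11×7 ≡ 145 (mod 209)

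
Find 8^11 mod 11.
Using Fermat: 8^{10} ≡ 1 mod 11. 11 ≡ 1 mod 10. So 8^{11} ≡ 8^{1} ≡ 8 mod 11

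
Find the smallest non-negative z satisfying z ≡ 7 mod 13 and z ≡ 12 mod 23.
M = 13 × 23 = 299. M₁ = 23, y₁ ≡ 4 mod 13. M₂ = 13, y₂ ≡ 16 mod 23. z = 7×23×4 + 12×13×16 ≡ 150 mod 299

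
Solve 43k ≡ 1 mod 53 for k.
Since 53 is prime, by Fermat 43^(-1) ≡ 43^{51} ≡ 37 mod 53. Verify: 43 × 37 = 1591 ≡ 1 mod 53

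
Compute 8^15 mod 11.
Using Fermat: 8^{10} ≡ 1 (mod 11). 15 ≡ 5 (mod 10). So 8^{15} ≡ 8^{5} ≡ 10 (mod 11)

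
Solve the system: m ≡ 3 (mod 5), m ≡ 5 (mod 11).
M = 5 × 11 = 55. M₁ = 11, y₁ ≡ 1 (mod 5). M₂ = 5, y₂ ≡ 9 (mod 11). m = 3×11×1 + 5×5×9 ≡ 38 (mod 55)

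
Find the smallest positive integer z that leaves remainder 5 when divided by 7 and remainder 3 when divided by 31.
M = 7 × 31 = 217. M₁ = 31, y₁ ≡ 5 (mod 7). M₂ = 7, y₂ ≡ 9 (mod 31). z = 5×31×5 + 3×7×9 ≡ 96 (mod 217)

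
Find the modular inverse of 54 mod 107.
Since 107 is prime, by Fermat 54^(-1) ≡ 54^{105} ≡ 2 mod 107. Verify: 54 × 2 = 108 ≡ 1 mod 107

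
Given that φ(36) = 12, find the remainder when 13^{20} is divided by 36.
By Euler: 13^{12} ≡ 1 mod 36 since gcd(13, 36) = 1. 20 = 1×12 + 8. So 13^{20} ≡ 13^{8} ≡ 25 mod 36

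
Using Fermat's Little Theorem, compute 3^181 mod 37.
By Fermat: 3^{36} ≡ 1 (mod 37). 181 ≡ 1 (mod 36). So 3^{181} ≡ 3^{1} ≡ 3 (mod 37)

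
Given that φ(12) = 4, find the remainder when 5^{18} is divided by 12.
By Euler: 5^{4} ≡ 1 (mod 12) since gcd(5, 12) = 1. 18 = 4×4 + 2. So 5^{18} ≡ 5^{2} ≡ 1 (mod 12)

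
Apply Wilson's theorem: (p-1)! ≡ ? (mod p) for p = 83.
By Wilson's theorem, (82)! ≡ -1 ≡ 82 (mod 83)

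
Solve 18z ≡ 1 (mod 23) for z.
Since 23 is prime, by Fermat 18^(-1) ≡ 18^{21} ≡ 9 (mod 23). Verify: 18 × 9 = 162 ≡ 1 (mod 23)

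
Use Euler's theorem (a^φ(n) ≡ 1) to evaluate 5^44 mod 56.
By Euler: 5^{24} ≡ 1 mod 56 since gcd(5, 56) = 1. 44 = 1×24 + 20. So 5^{44} ≡ 5^{20} ≡ 25 mod 56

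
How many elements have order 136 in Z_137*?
A prime p has φ(p-1) primitive roots; here φ(136) = 64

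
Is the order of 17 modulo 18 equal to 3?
Powers of 17 mod 18: 17^1≡17, 17^2≡1. Already 17^2≡1, so the order is 2 < 3. No, the actual order is 2.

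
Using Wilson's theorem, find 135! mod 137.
(136)! = (135)! × (136) ≡ -1 (mod 137). So (135)! ≡ -1 × (136)^(-1) ≡ (-1)×(-1) = 1 (mod 137)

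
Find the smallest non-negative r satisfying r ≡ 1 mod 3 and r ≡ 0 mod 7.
M = 3 × 7 = 21. M₁ = 7, y₁ ≡ 1 mod 3. M₂ = 3, y₂ ≡ 5 mod 7. r = 1×7×1 + 0×3×5 ≡ 7 mod 21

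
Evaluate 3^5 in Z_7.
By repeated squaring mod 7: 3^{1}≡3, 3^{2}≡2, 3^{4}≡4. Then 3^{5} = 3^{4+1} ≡ 4 × 3 ≡ 5 mod 7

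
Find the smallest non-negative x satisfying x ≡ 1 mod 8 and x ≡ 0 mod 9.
M = 8 × 9 = 72. M₁ = 9, y₁ ≡ 1 mod 8. M₂ = 8, y₂ ≡ 8 mod 9. x = 1×9×1 + 0×8×8 ≡ 9 mod 72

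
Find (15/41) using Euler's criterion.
(15/41) = 15^{20} mod 41 = -1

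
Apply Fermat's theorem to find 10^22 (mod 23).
By Fermat's Little Theorem, 10^{22} ≡ 1 (mod 23) since 23 is prime and gcd(10, 23) = 1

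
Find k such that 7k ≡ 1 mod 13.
Since 13 is prime, by Fermat 7^(-1) ≡ 7^{11} ≡ 2 mod 13. Verify: 7 × 2 = 14 ≡ 1 mod 13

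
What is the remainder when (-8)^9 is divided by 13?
By repeated squaring mod 13: (-8)^{1}≡5, (-8)^{2}≡12, (-8)^{4}≡1, (-8)^{8}≡1. Then (-8)^{9} = (-8)^{8+1} ≡ 1 × 5 ≡ 5 mod 13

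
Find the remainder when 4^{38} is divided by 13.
By Fermat: 4^{12} ≡ 1 mod 13. 38 = 3×12 + 2. So 4^{38} ≡ 4^{2} ≡ 3 mod 13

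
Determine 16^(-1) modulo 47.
Since 47 is prime, by Fermat 16^(-1) ≡ 16^{45} ≡ 3 (mod 47). Verify: 16 × 3 = 48 ≡ 1 (mod 47)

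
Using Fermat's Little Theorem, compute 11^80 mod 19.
By Fermat: 11^{18} ≡ 1 mod 19. 80 = 4×18 + 8. So 11^{80} ≡ 11^{8} ≡ 7 mod 19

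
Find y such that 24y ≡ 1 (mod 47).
Since 47 is prime, by Fermat 24^(-1) ≡ 24^{45} ≡ 2 (mod 47). Verify: 24 × 2 = 48 ≡ 1 (mod 47)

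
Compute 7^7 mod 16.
By repeated squaring mod 16: 7^{1}≡7, 7^{2}≡1, 7^{4}≡1. Then 7^{7} = 7^{4+2+1} ≡ 1 × 1 × 7 ≡ 7 mod 16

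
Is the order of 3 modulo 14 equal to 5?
Powers of 3 mod 14: 3^1≡3, 3^2≡9, 3^3≡13, 3^4≡11, 3^5≡5, 3^6≡1. 3^5≡5≢1, so ord ≠ 5. No, the actual order is 6.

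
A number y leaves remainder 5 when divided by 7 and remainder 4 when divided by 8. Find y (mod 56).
M = 7 × 8 = 56. M₁ = 8, y₁ ≡ 1 (mod 7). M₂ = 7, y₂ ≡ 7 (mod 8). y = 5×8×1 + 4×7×7 ≡ 12 (mod 56)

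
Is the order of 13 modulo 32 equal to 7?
Powers of 13 mod 32: 13^1≡13, 13^2≡9, 13^3≡21, 13^4≡17, 13^5≡29, 13^6≡25, 13^7≡5, 13^8≡1. 13^7≡5≢1, so ord ≠ 7. No, the actual order is 8.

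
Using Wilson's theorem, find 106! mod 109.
(108)! = (106)! × (107) × (108) ≡ -1 mod 109. So (106)! ≡ -1 × [(108)(107)]^(-1) ≡ 54 mod 109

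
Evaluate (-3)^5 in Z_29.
By repeated squaring (mod 29): (-3)^{1}≡26, (-3)^{2}≡9, (-3)^{4}≡23. Then (-3)^{5} = (-3)^{4+1} ≡ 23 × 26 ≡ 18 (mod 29)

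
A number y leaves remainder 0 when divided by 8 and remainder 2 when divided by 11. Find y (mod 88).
M = 8 × 11 = 88. M₁ = 11, y₁ ≡ 3 (mod 8). M₂ = 8, y₂ ≡ 7 (mod 11). y = 0×11×3 + 2×8×7 ≡ 24 (mod 88)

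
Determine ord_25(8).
Powers of 8 mod 25: 8^1≡8, 8^2≡14, 8^3≡12, 8^4≡21, 8^5≡18, 8^6≡19, 8^7≡2, 8^8≡16, 8^9≡3, 8^10≡24, 8^11≡17, 8^12≡11, 8^13≡13, 8^14≡4, 8^15≡7, 8^16≡6, 8^17≡23, 8^18≡9, 8^19≡22, 8^20≡1. So the order of 8 is 20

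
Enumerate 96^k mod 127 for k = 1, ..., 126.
96^1, 96^2, ..., 96^{126} mod 127: [96, 72, 54, 104, 78, 122, 28, 21, 111, 115, 118, 25, 114, 22, 80, 60, 45, 2, 65, 17, 108, 81, 29, 117, 56, 42, 95, 103, 109, 50, 101, 44, 33, 120, 90, 4, 3, 34, 89, 35, 58, 107, 112, 84, 63, 79, 91, 100, 75, 88, 66, 113, 53, 8, 6, 68, 51, 70, 116, 87, 97, 41, 126, 31, 55, 73, 23, 49, 5, 99, 106, 16, 12, 9, 102, 13, 105, 47, 67, 82, 125, 62, 110, 19, 46, 98, 10, 71, 85, 32, 24, 18, 77, 26, 83, 94, 7, 37, 123, 124, 93, 38, 92, 69, 20, 15, 43, 64, 48, 36, 27, 52, 39, 61, 14, 74, 119, 121, 59, 76, 57, 11, 40, 30, 86, 1]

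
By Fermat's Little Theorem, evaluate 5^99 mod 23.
By Fermat: 5^{22} ≡ 1 mod 23. 99 = 4×22 + 11. So 5^{99} ≡ 5^{11} ≡ 22 mod 23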